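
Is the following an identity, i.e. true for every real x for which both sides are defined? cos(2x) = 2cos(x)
No, this is NOT an identity.

Claim: cos(2x) = 2cos(x).
Test a specific point where both sides are defined: x = 2π/3.
LHS = cos(2x) ≈ -0.5000
RHS = 2cos(x) ≈ -1.0000
Since -0.5000 ≠ -1.0000, the equation fails at this point, so it cannot hold for every real x for which both sides are defined.
The correct double-angle formula is cos(2x) = cos²x - sin²x.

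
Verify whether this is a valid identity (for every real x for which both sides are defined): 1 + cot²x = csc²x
Claim: 1 + cot²x = csc²x.
Reasoning: Start from sin²x + cos²x = 1 and divide every term by sin²x (allowed wherever cot x and csc x are defined): 1 + cot²x = 1/sin²x = csc²x.
So the two sides agree for every real x for which both sides are defined.

Conclusion: Yes, this is an identity.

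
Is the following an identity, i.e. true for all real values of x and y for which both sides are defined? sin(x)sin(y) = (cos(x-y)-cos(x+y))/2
Yes, this is an identity.

Claim: sin(x)sin(y) = (cos(x-y)-cos(x+y))/2.
Reasoning: cos(x-y) = cos(x)cos(y) + sin(x)sin(y) and cos(x+y) = cos(x)cos(y) - sin(x)sin(y). Subtracting, cos(x-y) - cos(x+y) = 2sin(x)sin(y); divide by 2.
So the two sides agree for all real values of x and y for which both sides are defined.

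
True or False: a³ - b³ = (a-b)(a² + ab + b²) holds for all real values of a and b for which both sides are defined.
True.

Claim: a³ - b³ = (a-b)(a² + ab + b²).
Reasoning: Expand the right side: (a-b)(a² + ab + b²) = a³ + a²b + ab² - a²b - ab² - b³ = a³ - b³ (the middle terms cancel in pairs).
So the two sides agree for all real values of a and b for which both sides are defined.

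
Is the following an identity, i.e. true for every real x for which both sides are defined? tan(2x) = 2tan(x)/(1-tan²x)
Yes, this is an identity.

Claim: tan(2x) = 2tan(x)/(1-tan²x).
Reasoning: tan(2x) = sin(2x)/cos(2x) = 2sin(x)cos(x) / (cos²x - sin²x). Divide numerator and denominator by cos²x: 2tan(x) / (1 - tan²x).
So the two sides agree for every real x for which both sides are defined.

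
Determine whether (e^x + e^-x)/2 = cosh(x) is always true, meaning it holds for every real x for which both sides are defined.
Claim: (e^x + e^-x)/2 = cosh(x).
Reasoning: This is exactly the definition of the hyperbolic cosine: cosh(x) := (e^x + e^-x)/2.
So the two sides agree for every real x for which both sides are defined.

Conclusion: Yes, this is an identity.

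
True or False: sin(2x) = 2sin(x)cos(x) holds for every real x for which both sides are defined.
Claim: sin(2x) = 2sin(x)cos(x).
Reasoning: Put y = x in the addition formula sin(x+y) = sin(x)cos(y) + cos(x)sin(y): sin(2x) = sin(x)cos(x) + cos(x)sin(x) = 2sin(x)cos(x).
So the two sides agree for every real x for which both sides are defined.

Conclusion: True.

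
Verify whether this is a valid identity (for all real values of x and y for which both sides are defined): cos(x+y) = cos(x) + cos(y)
Claim: cos(x+y) = cos(x) + cos(y).
Test a specific point where both sides are defined: x = -π/2, y = -π/3.
LHS = cos(x+y) ≈ -0.8660
RHS = cos(x) + cos(y) ≈ 0.5000
Since -0.8660 ≠ 0.5000, the equation fails at this point, so it cannot hold for all real values of x and y for which both sides are defined.
The correct expansion is cos(x+y) = cos(x)cos(y) - sin(x)sin(y); cosine is not additive.

Conclusion: No, this is NOT an identity.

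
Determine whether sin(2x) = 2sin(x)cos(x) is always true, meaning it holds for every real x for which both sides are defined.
Yes, this is an identity.

Claim: sin(2x) = 2sin(x)cos(x).
Reasoning: Put y = x in the addition formula sin(x+y) = sin(x)cos(y) + cos(x)sin(y): sin(2x) = sin(x)cos(x) + cos(x)sin(x) = 2sin(x)cos(x).
So the two sides agree for every real x for which both sides are defined.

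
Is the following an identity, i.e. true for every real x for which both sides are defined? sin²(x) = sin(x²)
Claim: sin²(x) = sin(x²).
Test a specific point where both sides are defined: x = -π/6.
LHS = sin²(x) ≈ 0.2500
RHS = sin(x²) ≈ 0.2707
Since 0.2500 ≠ 0.2707, the equation fails at this point, so it cannot hold for every real x for which both sides are defined.
sin²(x) means (sin x)², squaring the output; sin(x²) squares the input. These are different functions.

Conclusion: No, this is NOT an identity.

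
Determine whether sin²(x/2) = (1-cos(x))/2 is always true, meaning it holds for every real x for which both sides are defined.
Yes, this is an identity.

Claim: sin²(x/2) = (1-cos(x))/2.
Reasoning: Use cos(2θ) = 1 - 2sin²θ with θ = x/2: cos(x) = 1 - 2sin²(x/2). Solving for sin²(x/2) gives (1 - cos(x))/2.
So the two sides agree for every real x for which both sides are defined.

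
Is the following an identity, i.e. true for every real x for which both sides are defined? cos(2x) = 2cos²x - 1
Claim: cos(2x) = 2cos²x - 1.
Reasoning: cos(2x) = cos²x - sin²x. Replace sin²x by 1 - cos²x: cos²x - (1 - cos²x) = 2cos²x - 1.
So the two sides agree for every real x for which both sides are defined.

Conclusion: Yes, this is an identity.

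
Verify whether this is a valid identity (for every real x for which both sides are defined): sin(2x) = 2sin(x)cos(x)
Yes, this is an identity.

Claim: sin(2x) = 2sin(x)cos(x).
Reasoning: Put y = x in the addition formula sin(x+y) = sin(x)cos(y) + cos(x)sin(y): sin(2x) = sin(x)cos(x) + cos(x)sin(x) = 2sin(x)cos(x).
So the two sides agree for every real x for which both sides are defined.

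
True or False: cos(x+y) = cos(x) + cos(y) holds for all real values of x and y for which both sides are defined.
False.

Claim: cos(x+y) = cos(x) + cos(y).
Test a specific point where both sides are defined: x = π/3, y = 3π/4.
LHS = cos(x+y) ≈ -0.9659
RHS = cos(x) + cos(y) ≈ -0.2071
Since -0.9659 ≠ -0.2071, the equation fails at this point, so it cannot hold for all real values of x and y for which both sides are defined.
The correct expansion is cos(x+y) = cos(x)cos(y) - sin(x)sin(y); cosine is not additive.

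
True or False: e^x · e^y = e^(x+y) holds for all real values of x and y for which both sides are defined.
Claim: e^x · e^y = e^(x+y).
Reasoning: This is the law of exponents for a common base: multiplying powers adds exponents. E.g. from the series, (Σ x^j/j!)(Σ y^k/k!) = Σ_m (Σ_{j+k=m} x^j y^k/(j!k!)) = Σ_m (x+y)^m/m! by the binomial theorem.
So the two sides agree for all real values of x and y for which both sides are defined.

Conclusion: True.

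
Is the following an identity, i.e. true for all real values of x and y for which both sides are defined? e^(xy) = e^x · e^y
No, this is NOT an identity.

Claim: e^(xy) = e^x · e^y.
Test a specific point where both sides are defined: x = 1/2, y = 2.
LHS = e^(xy) ≈ 2.7183
RHS = e^x · e^y ≈ 12.1825
Since 2.7183 ≠ 12.1825, the equation fails at this point, so it cannot hold for all real values of x and y for which both sides are defined.
e^x · e^y = e^(x+y), not e^(xy).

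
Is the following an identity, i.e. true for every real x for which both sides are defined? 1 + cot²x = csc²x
Claim: 1 + cot²x = csc²x.
Reasoning: Start from sin²x + cos²x = 1 and divide every term by sin²x (allowed wherever cot x and csc x are defined): 1 + cot²x = 1/sin²x = csc²x.
So the two sides agree for every real x for which both sides are defined.

Conclusion: Yes, this is an identity.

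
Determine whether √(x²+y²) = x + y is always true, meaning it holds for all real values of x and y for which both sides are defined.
Claim: √(x²+y²) = x + y.
Test a specific point where both sides are defined: x = 4, y = 5.
LHS = √(x²+y²) ≈ 6.4031
RHS = x + y ≈ 9.0000
Since 6.4031 ≠ 9.0000, the equation fails at this point, so it cannot hold for all real values of x and y for which both sides are defined.
(x+y)² = x² + 2xy + y², not x² + y², so the square root does not split this way.

Conclusion: No, this is NOT an identity.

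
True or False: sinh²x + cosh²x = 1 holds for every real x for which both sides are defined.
Claim: sinh²x + cosh²x = 1.
Test a specific point where both sides are defined: x = -2.
LHS = sinh²x + cosh²x ≈ 27.3082
RHS = 1 ≈ 1.0000
Since 27.3082 ≠ 1.0000, the equation fails at this point, so it cannot hold for every real x for which both sides are defined.
The correct hyperbolic identity is cosh²x - sinh²x = 1 (a difference); the sum sinh²x + cosh²x equals cosh(2x).

Conclusion: False.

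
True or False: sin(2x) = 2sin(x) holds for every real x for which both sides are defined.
Claim: sin(2x) = 2sin(x).
Test a specific point where both sides are defined: x = π/2.
LHS = sin(2x) ≈ 0.0000
RHS = 2sin(x) ≈ 2.0000
Since 0.0000 ≠ 2.0000, the equation fails at this point, so it cannot hold for every real x for which both sides are defined.
The correct double-angle formula is sin(2x) = 2sin(x)cos(x).

Conclusion: False.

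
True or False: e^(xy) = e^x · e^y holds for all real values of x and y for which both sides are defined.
False.

Claim: e^(xy) = e^x · e^y.
Test a specific point where both sides are defined: x = -2, y = 3.
LHS = e^(xy) ≈ 0.0025
RHS = e^x · e^y ≈ 2.7183
Since 0.0025 ≠ 2.7183, the equation fails at this point, so it cannot hold for all real values of x and y for which both sides are defined.
e^x · e^y = e^(x+y), not e^(xy).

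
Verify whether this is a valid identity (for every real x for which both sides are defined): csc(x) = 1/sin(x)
Claim: csc(x) = 1/sin(x).
Reasoning: csc(x) is by definition the reciprocal of sin(x), wherever sin(x) ≠ 0.
So the two sides agree for every real x for which both sides are defined.

Conclusion: Yes, this is an identity.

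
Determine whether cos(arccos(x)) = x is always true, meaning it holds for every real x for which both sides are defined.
Yes, this is an identity.

Claim: cos(arccos(x)) = x.
Reasoning: For -1 ≤ x ≤ 1 (where arccos is defined), arccos(x) is by definition an angle whose cosine equals x. Taking the cosine of that angle returns x. (Note the other order, arccos(cos x) = x, is NOT an identity.)
So the two sides agree for every real x for which both sides are defined.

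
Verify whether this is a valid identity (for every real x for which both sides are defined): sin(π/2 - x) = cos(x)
Yes, this is an identity.

Claim: sin(π/2 - x) = cos(x).
Reasoning: Use sin(u - v) = sin(u)cos(v) - cos(u)sin(v) with u = π/2, v = x: sin(π/2)cos(x) - cos(π/2)sin(x) = 1·cos(x) - 0·sin(x) = cos(x).
So the two sides agree for every real x for which both sides are defined.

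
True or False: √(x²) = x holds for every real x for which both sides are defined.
Claim: √(x²) = x.
Test a specific point where both sides are defined: x = -3.
LHS = √(x²) ≈ 3.0000
RHS = x ≈ -3.0000
Since 3.0000 ≠ -3.0000, the equation fails at this point, so it cannot hold for every real x for which both sides are defined.
√(x²) = |x|, which differs from x whenever x < 0 (both sides are defined for every real x).

Conclusion: False.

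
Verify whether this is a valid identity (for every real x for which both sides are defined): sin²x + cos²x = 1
Claim: sin²x + cos²x = 1.
Reasoning: The point (cos x, sin x) lies on the unit circle X² + Y² = 1, so cos²x + sin²x = 1 for every real x.
So the two sides agree for every real x for which both sides are defined.

Conclusion: Yes, this is an identity.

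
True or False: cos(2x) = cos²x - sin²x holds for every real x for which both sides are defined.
Claim: cos(2x) = cos²x - sin²x.
Reasoning: Put y = x in the addition formula cos(x+y) = cos(x)cos(y) - sin(x)sin(y): cos(2x) = cos²x - sin²x.
So the two sides agree for every real x for which both sides are defined.

Conclusion: True.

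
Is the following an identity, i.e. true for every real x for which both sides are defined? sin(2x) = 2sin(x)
Claim: sin(2x) = 2sin(x).
Test a specific point where both sides are defined: x = π/6.
LHS = sin(2x) ≈ 0.8660
RHS = 2sin(x) ≈ 1.0000
Since 0.8660 ≠ 1.0000, the equation fails at this point, so it cannot hold for every real x for which both sides are defined.
The correct double-angle formula is sin(2x) = 2sin(x)cos(x).

Conclusion: No, this is NOT an identity.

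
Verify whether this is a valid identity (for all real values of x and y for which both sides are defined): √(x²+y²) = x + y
Claim: √(x²+y²) = x + y.
Test a specific point where both sides are defined: x = 1/2, y = 1/2.
LHS = √(x²+y²) ≈ 0.7071
RHS = x + y ≈ 1.0000
Since 0.7071 ≠ 1.0000, the equation fails at this point, so it cannot hold for all real values of x and y for which both sides are defined.
(x+y)² = x² + 2xy + y², not x² + y², so the square root does not split this way.

Conclusion: No, this is NOT an identity.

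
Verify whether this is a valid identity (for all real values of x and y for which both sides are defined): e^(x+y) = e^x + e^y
Claim: e^(x+y) = e^x + e^y.
Test a specific point where both sides are defined: x = 5, y = 4.
LHS = e^(x+y) ≈ 8103.0839
RHS = e^x + e^y ≈ 203.0113
Since 8103.0839 ≠ 203.0113, the equation fails at this point, so it cannot hold for all real values of x and y for which both sides are defined.
The correct rule is e^(x+y) = e^x · e^y (a product, not a sum).

Conclusion: No, this is NOT an identity.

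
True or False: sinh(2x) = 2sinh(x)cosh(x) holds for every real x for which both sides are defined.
Claim: sinh(2x) = 2sinh(x)cosh(x).
Reasoning: 2sinh(x)cosh(x) = 2 · (e^x - e^-x)/2 · (e^x + e^-x)/2 = (e^(2x) - e^(-2x))/2 = sinh(2x).
So the two sides agree for every real x for which both sides are defined.

Conclusion: True.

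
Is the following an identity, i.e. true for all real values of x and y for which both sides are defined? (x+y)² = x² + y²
Claim: (x+y)² = x² + y².
Test a specific point where both sides are defined: x = 4, y = 3.
LHS = (x+y)² ≈ 49.0000
RHS = x² + y² ≈ 25.0000
Since 49.0000 ≠ 25.0000, the equation fails at this point, so it cannot hold for all real values of x and y for which both sides are defined.
The correct expansion is (x+y)² = x² + 2xy + y²; the cross term 2xy is missing.

Conclusion: No, this is NOT an identity.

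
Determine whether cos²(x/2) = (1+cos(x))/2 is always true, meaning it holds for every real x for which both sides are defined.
Claim: cos²(x/2) = (1+cos(x))/2.
Reasoning: Use cos(2θ) = 2cos²θ - 1 with θ = x/2: cos(x) = 2cos²(x/2) - 1. Solving for cos²(x/2) gives (1 + cos(x))/2.
So the two sides agree for every real x for which both sides are defined.

Conclusion: Yes, this is an identity.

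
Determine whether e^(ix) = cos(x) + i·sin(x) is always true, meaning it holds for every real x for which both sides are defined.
Yes, this is an identity.

Claim: e^(ix) = cos(x) + i·sin(x).
Reasoning: Euler's formula. Expand e^(ix) = Σ (ix)^k / k!. Since i² = -1, the even-k terms are Σ (-1)^m x^(2m)/(2m)! = cos(x) and the odd-k terms are i · Σ (-1)^m x^(2m+1)/(2m+1)! = i·sin(x).
So the two sides agree for every real x for which both sides are defined.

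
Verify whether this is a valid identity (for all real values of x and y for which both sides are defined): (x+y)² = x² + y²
Claim: (x+y)² = x² + y².
Test a specific point where both sides are defined: x = 1/2, y = 4.
LHS = (x+y)² ≈ 20.2500
RHS = x² + y² ≈ 16.2500
Since 20.2500 ≠ 16.2500, the equation fails at this point, so it cannot hold for all real values of x and y for which both sides are defined.
The correct expansion is (x+y)² = x² + 2xy + y²; the cross term 2xy is missing.

Conclusion: No, this is NOT an identity.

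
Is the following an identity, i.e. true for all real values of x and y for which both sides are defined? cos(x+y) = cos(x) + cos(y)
Claim: cos(x+y) = cos(x) + cos(y).
Test a specific point where both sides are defined: x = π/3, y = 2π/3.
LHS = cos(x+y) ≈ -1.0000
RHS = cos(x) + cos(y) ≈ 0.0000
Since -1.0000 ≠ 0.0000, the equation fails at this point, so it cannot hold for all real values of x and y for which both sides are defined.
The correct expansion is cos(x+y) = cos(x)cos(y) - sin(x)sin(y); cosine is not additive.

Conclusion: No, this is NOT an identity.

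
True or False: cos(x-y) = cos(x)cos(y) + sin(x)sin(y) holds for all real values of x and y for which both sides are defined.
True.

Claim: cos(x-y) = cos(x)cos(y) + sin(x)sin(y).
Reasoning: Replace y by -y in cos(x+y) = cos(x)cos(y) - sin(x)sin(y) and use cos(-y) = cos(y), sin(-y) = -sin(y): cos(x-y) = cos(x)cos(y) + sin(x)sin(y).
So the two sides agree for all real values of x and y for which both sides are defined.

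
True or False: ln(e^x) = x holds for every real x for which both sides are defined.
Claim: ln(e^x) = x.
Reasoning: ln is the inverse of the exponential: ln(e^x) asks for the exponent p with e^p = e^x, and since e^p is one-to-one that exponent is p = x.
So the two sides agree for every real x for which both sides are defined.

Conclusion: True.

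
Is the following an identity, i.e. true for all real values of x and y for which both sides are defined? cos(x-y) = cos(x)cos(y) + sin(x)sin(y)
Claim: cos(x-y) = cos(x)cos(y) + sin(x)sin(y).
Reasoning: Replace y by -y in cos(x+y) = cos(x)cos(y) - sin(x)sin(y) and use cos(-y) = cos(y), sin(-y) = -sin(y): cos(x-y) = cos(x)cos(y) + sin(x)sin(y).
So the two sides agree for all real values of x and y for which both sides are defined.

Conclusion: Yes, this is an identity.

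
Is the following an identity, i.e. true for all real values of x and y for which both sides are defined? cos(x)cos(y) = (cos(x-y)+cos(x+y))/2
Yes, this is an identity.

Claim: cos(x)cos(y) = (cos(x-y)+cos(x+y))/2.
Reasoning: cos(x-y) = cos(x)cos(y) + sin(x)sin(y) and cos(x+y) = cos(x)cos(y) - sin(x)sin(y). Adding, cos(x-y) + cos(x+y) = 2cos(x)cos(y); divide by 2.
So the two sides agree for all real values of x and y for which both sides are defined.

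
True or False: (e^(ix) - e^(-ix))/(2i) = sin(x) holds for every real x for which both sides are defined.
Claim: (e^(ix) - e^(-ix))/(2i) = sin(x).
Reasoning: By Euler's formula e^(ix) = cos(x) + i·sin(x) and e^(-ix) = cos(x) - i·sin(x). Subtracting cancels the cosine terms: e^(ix) - e^(-ix) = 2i·sin(x); divide by 2i.
So the two sides agree for every real x for which both sides are defined.

Conclusion: True.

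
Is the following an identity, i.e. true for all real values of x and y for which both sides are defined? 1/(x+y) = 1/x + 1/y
Claim: 1/(x+y) = 1/x + 1/y.
Test a specific point where both sides are defined: x = 1/2, y = 5.
LHS = 1/(x+y) ≈ 0.1818
RHS = 1/x + 1/y ≈ 2.2000
Since 0.1818 ≠ 2.2000, the equation fails at this point, so it cannot hold for all real values of x and y for which both sides are defined.
1/x + 1/y = (x+y)/(xy), which is not 1/(x+y).

Conclusion: No, this is NOT an identity.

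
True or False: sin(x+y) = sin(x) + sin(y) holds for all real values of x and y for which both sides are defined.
False.

Claim: sin(x+y) = sin(x) + sin(y).
Test a specific point where both sides are defined: x = -π/6, y = 2π/3.
LHS = sin(x+y) ≈ 1.0000
RHS = sin(x) + sin(y) ≈ 0.3660
Since 1.0000 ≠ 0.3660, the equation fails at this point, so it cannot hold for all real values of x and y for which both sides are defined.
The correct expansion is sin(x+y) = sin(x)cos(y) + cos(x)sin(y); sine is not additive.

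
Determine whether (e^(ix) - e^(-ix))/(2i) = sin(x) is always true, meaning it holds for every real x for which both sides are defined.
Yes, this is an identity.

Claim: (e^(ix) - e^(-ix))/(2i) = sin(x).
Reasoning: By Euler's formula e^(ix) = cos(x) + i·sin(x) and e^(-ix) = cos(x) - i·sin(x). Subtracting cancels the cosine terms: e^(ix) - e^(-ix) = 2i·sin(x); divide by 2i.
So the two sides agree for every real x for which both sides are defined.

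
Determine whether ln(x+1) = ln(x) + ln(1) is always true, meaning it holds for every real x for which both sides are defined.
No, this is NOT an identity.

Claim: ln(x+1) = ln(x) + ln(1).
Test a specific point where both sides are defined: x = 4.
LHS = ln(x+1) ≈ 1.6094
RHS = ln(x) + ln(1) ≈ 1.3863
Since 1.6094 ≠ 1.3863, the equation fails at this point, so it cannot hold for every real x for which both sides are defined.
ln(1) = 0, so the right side is just ln(x), which differs from ln(x+1).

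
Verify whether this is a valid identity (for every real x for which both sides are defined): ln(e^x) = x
Yes, this is an identity.

Claim: ln(e^x) = x.
Reasoning: ln is the inverse of the exponential: ln(e^x) asks for the exponent p with e^p = e^x, and since e^p is one-to-one that exponent is p = x.
So the two sides agree for every real x for which both sides are defined.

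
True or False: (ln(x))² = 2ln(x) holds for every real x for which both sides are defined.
Claim: (ln(x))² = 2ln(x).
Test a specific point where both sides are defined: x = 3/2.
LHS = (ln(x))² ≈ 0.1644
RHS = 2ln(x) ≈ 0.8109
Since 0.1644 ≠ 0.8109, the equation fails at this point, so it cannot hold for every real x for which both sides are defined.
2ln(x) equals ln(x²), which is not the same as (ln x)².

Conclusion: False.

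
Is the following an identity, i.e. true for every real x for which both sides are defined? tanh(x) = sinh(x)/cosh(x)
Yes, this is an identity.

Claim: tanh(x) = sinh(x)/cosh(x).
Reasoning: tanh(x) is defined as sinh(x)/cosh(x) = (e^x - e^-x)/(e^x + e^-x); cosh(x) ≥ 1 is never zero, so this holds for every real x.
So the two sides agree for every real x for which both sides are defined.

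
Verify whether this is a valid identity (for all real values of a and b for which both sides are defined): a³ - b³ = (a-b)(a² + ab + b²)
Claim: a³ - b³ = (a-b)(a² + ab + b²).
Reasoning: Expand the right side: (a-b)(a² + ab + b²) = a³ + a²b + ab² - a²b - ab² - b³ = a³ - b³ (the middle terms cancel in pairs).
So the two sides agree for all real values of a and b for which both sides are defined.

Conclusion: Yes, this is an identity.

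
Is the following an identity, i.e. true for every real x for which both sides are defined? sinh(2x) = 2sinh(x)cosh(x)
Claim: sinh(2x) = 2sinh(x)cosh(x).
Reasoning: 2sinh(x)cosh(x) = 2 · (e^x - e^-x)/2 · (e^x + e^-x)/2 = (e^(2x) - e^(-2x))/2 = sinh(2x).
So the two sides agree for every real x for which both sides are defined.

Conclusion: Yes, this is an identity.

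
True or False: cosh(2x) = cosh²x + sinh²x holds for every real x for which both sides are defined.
Claim: cosh(2x) = cosh²x + sinh²x.
Reasoning: cosh²x = (e^(2x) + 2 + e^(-2x))/4 and sinh²x = (e^(2x) - 2 + e^(-2x))/4. Adding gives (2e^(2x) + 2e^(-2x))/4 = (e^(2x) + e^(-2x))/2 = cosh(2x).
So the two sides agree for every real x for which both sides are defined.

Conclusion: True.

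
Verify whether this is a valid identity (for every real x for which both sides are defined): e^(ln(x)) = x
Yes, this is an identity.

Claim: e^(ln(x)) = x.
Reasoning: For x > 0, ln(x) is by definition the exponent p such that e^p = x. Raising e to that exponent therefore returns x: e^(ln x) = x.
So the two sides agree for every real x for which both sides are defined.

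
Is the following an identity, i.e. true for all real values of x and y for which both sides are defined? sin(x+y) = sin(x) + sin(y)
No, this is NOT an identity.

Claim: sin(x+y) = sin(x) + sin(y).
Test a specific point where both sides are defined: x = -π/4, y = -π/4.
LHS = sin(x+y) ≈ -1.0000
RHS = sin(x) + sin(y) ≈ -1.4142
Since -1.0000 ≠ -1.4142, the equation fails at this point, so it cannot hold for all real values of x and y for which both sides are defined.
The correct expansion is sin(x+y) = sin(x)cos(y) + cos(x)sin(y); sine is not additive.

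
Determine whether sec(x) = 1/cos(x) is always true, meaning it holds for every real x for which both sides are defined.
Claim: sec(x) = 1/cos(x).
Reasoning: sec(x) is by definition the reciprocal of cos(x), wherever cos(x) ≠ 0.
So the two sides agree for every real x for which both sides are defined.

Conclusion: Yes, this is an identity.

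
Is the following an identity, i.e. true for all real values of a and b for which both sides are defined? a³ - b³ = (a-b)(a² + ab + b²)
Claim: a³ - b³ = (a-b)(a² + ab + b²).
Reasoning: Expand the right side: (a-b)(a² + ab + b²) = a³ + a²b + ab² - a²b - ab² - b³ = a³ - b³ (the middle terms cancel in pairs).
So the two sides agree for all real values of a and b for which both sides are defined.

Conclusion: Yes, this is an identity.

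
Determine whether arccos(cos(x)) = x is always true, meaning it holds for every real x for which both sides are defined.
Claim: arccos(cos(x)) = x.
Test a specific point where both sides are defined: x = -π/4.
LHS = arccos(cos(x)) ≈ 0.7854
RHS = x ≈ -0.7854
Since 0.7854 ≠ -0.7854, the equation fails at this point, so it cannot hold for every real x for which both sides are defined.
arccos only returns values in [0, π], so arccos(cos(x)) = x holds only for x in that interval, not for all real x.

Conclusion: No, this is NOT an identity.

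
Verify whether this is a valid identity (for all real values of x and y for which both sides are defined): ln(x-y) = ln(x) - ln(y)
No, this is NOT an identity.

Claim: ln(x-y) = ln(x) - ln(y).
Test a specific point where both sides are defined: x = 1, y = 1/2.
LHS = ln(x-y) ≈ -0.6931
RHS = ln(x) - ln(y) ≈ 0.6931
Since -0.6931 ≠ 0.6931, the equation fails at this point, so it cannot hold for all real values of x and y for which both sides are defined.
ln(x) - ln(y) = ln(x/y), not ln(x-y).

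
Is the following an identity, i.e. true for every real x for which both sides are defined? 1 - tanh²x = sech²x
Yes, this is an identity.

Claim: 1 - tanh²x = sech²x.
Reasoning: Divide cosh²x - sinh²x = 1 through by cosh²x (never zero): 1 - tanh²x = 1/cosh²x = sech²x.
So the two sides agree for every real x for which both sides are defined.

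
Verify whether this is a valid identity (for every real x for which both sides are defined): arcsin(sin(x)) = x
No, this is NOT an identity.

Claim: arcsin(sin(x)) = x.
Test a specific point where both sides are defined: x = 3π/4.
LHS = arcsin(sin(x)) ≈ 0.7854
RHS = x ≈ 2.3562
Since 0.7854 ≠ 2.3562, the equation fails at this point, so it cannot hold for every real x for which both sides are defined.
arcsin only returns values in [-π/2, π/2], so arcsin(sin(x)) = x holds only for x in that interval, not for all real x.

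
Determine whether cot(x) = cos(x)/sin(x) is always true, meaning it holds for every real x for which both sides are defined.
Claim: cot(x) = cos(x)/sin(x).
Reasoning: cot(x) is defined as 1/tan(x) = 1/(sin(x)/cos(x)) = cos(x)/sin(x), wherever sin(x) ≠ 0.
So the two sides agree for every real x for which both sides are defined.

Conclusion: Yes, this is an identity.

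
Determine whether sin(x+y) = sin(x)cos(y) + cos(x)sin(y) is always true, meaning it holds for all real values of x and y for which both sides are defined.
Yes, this is an identity.

Claim: sin(x+y) = sin(x)cos(y) + cos(x)sin(y).
Reasoning: By Euler's formula e^(i(x+y)) = e^(ix)·e^(iy) = (cos x + i·sin x)(cos y + i·sin y). The imaginary part of the left side is sin(x+y); the imaginary part of the product is sin(x)cos(y) + cos(x)sin(y).
So the two sides agree for all real values of x and y for which both sides are defined.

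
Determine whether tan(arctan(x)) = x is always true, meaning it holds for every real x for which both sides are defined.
Claim: tan(arctan(x)) = x.
Reasoning: For every real x, arctan(x) is by definition the angle in (-π/2, π/2) whose tangent equals x. Taking the tangent of that angle returns x.
So the two sides agree for every real x for which both sides are defined.

Conclusion: Yes, this is an identity.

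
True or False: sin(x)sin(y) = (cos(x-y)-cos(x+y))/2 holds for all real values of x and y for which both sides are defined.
True.

Claim: sin(x)sin(y) = (cos(x-y)-cos(x+y))/2.
Reasoning: cos(x-y) = cos(x)cos(y) + sin(x)sin(y) and cos(x+y) = cos(x)cos(y) - sin(x)sin(y). Subtracting, cos(x-y) - cos(x+y) = 2sin(x)sin(y); divide by 2.
So the two sides agree for all real values of x and y for which both sides are defined.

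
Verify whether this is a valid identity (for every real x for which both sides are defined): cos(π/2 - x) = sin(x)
Claim: cos(π/2 - x) = sin(x).
Reasoning: Use cos(u - v) = cos(u)cos(v) + sin(u)sin(v) with u = π/2, v = x: cos(π/2)cos(x) + sin(π/2)sin(x) = 0·cos(x) + 1·sin(x) = sin(x).
So the two sides agree for every real x for which both sides are defined.

Conclusion: Yes, this is an identity.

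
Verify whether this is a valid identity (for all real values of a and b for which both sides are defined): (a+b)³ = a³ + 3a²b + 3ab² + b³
Yes, this is an identity.

Claim: (a+b)³ = a³ + 3a²b + 3ab² + b³.
Reasoning: (a+b)³ = (a+b)(a+b)² = (a+b)(a² + 2ab + b²) = a³ + 2a²b + ab² + a²b + 2ab² + b³ = a³ + 3a²b + 3ab² + b³.
So the two sides agree for all real values of a and b for which both sides are defined.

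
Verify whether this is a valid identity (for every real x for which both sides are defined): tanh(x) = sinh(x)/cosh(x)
Claim: tanh(x) = sinh(x)/cosh(x).
Reasoning: tanh(x) is defined as sinh(x)/cosh(x) = (e^x - e^-x)/(e^x + e^-x); cosh(x) ≥ 1 is never zero, so this holds for every real x.
So the two sides agree for every real x for which both sides are defined.

Conclusion: Yes, this is an identity.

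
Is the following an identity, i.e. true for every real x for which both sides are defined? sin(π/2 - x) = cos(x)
Claim: sin(π/2 - x) = cos(x).
Reasoning: Use sin(u - v) = sin(u)cos(v) - cos(u)sin(v) with u = π/2, v = x: sin(π/2)cos(x) - cos(π/2)sin(x) = 1·cos(x) - 0·sin(x) = cos(x).
So the two sides agree for every real x for which both sides are defined.

Conclusion: Yes, this is an identity.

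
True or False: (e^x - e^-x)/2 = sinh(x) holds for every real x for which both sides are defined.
Claim: (e^x - e^-x)/2 = sinh(x).
Reasoning: This is exactly the definition of the hyperbolic sine: sinh(x) := (e^x - e^-x)/2.
So the two sides agree for every real x for which both sides are defined.

Conclusion: True.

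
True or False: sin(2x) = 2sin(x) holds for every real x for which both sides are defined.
False.

Claim: sin(2x) = 2sin(x).
Test a specific point where both sides are defined: x = -π/6.
LHS = sin(2x) ≈ -0.8660
RHS = 2sin(x) ≈ -1.0000
Since -0.8660 ≠ -1.0000, the equation fails at this point, so it cannot hold for every real x for which both sides are defined.
The correct double-angle formula is sin(2x) = 2sin(x)cos(x).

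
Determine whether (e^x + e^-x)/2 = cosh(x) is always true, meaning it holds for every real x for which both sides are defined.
Claim: (e^x + e^-x)/2 = cosh(x).
Reasoning: This is exactly the definition of the hyperbolic cosine: cosh(x) := (e^x + e^-x)/2.
So the two sides agree for every real x for which both sides are defined.

Conclusion: Yes, this is an identity.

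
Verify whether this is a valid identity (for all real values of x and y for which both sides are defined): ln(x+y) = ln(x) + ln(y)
No, this is NOT an identity.

Claim: ln(x+y) = ln(x) + ln(y).
Test a specific point where both sides are defined: x = 3/2, y = 2.
LHS = ln(x+y) ≈ 1.2528
RHS = ln(x) + ln(y) ≈ 1.0986
Since 1.2528 ≠ 1.0986, the equation fails at this point, so it cannot hold for all real values of x and y for which both sides are defined.
ln(x) + ln(y) = ln(xy), not ln(x+y).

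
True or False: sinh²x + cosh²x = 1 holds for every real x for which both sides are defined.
False.

Claim: sinh²x + cosh²x = 1.
Test a specific point where both sides are defined: x = -2.
LHS = sinh²x + cosh²x ≈ 27.3082
RHS = 1 ≈ 1.0000
Since 27.3082 ≠ 1.0000, the equation fails at this point, so it cannot hold for every real x for which both sides are defined.
The correct hyperbolic identity is cosh²x - sinh²x = 1 (a difference); the sum sinh²x + cosh²x equals cosh(2x).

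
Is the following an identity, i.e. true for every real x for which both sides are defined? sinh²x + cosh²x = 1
Claim: sinh²x + cosh²x = 1.
Test a specific point where both sides are defined: x = 3.
LHS = sinh²x + cosh²x ≈ 201.7156
RHS = 1 ≈ 1.0000
Since 201.7156 ≠ 1.0000, the equation fails at this point, so it cannot hold for every real x for which both sides are defined.
The correct hyperbolic identity is cosh²x - sinh²x = 1 (a difference); the sum sinh²x + cosh²x equals cosh(2x).

Conclusion: No, this is NOT an identity.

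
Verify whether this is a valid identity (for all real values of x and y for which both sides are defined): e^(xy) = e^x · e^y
No, this is NOT an identity.

Claim: e^(xy) = e^x · e^y.
Test a specific point where both sides are defined: x = 5, y = 3/2.
LHS = e^(xy) ≈ 1808.0424
RHS = e^x · e^y ≈ 665.1416
Since 1808.0424 ≠ 665.1416, the equation fails at this point, so it cannot hold for all real values of x and y for which both sides are defined.
e^x · e^y = e^(x+y), not e^(xy).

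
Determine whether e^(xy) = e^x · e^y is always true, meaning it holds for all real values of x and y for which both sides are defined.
No, this is NOT an identity.

Claim: e^(xy) = e^x · e^y.
Test a specific point where both sides are defined: x = -3, y = -3.
LHS = e^(xy) ≈ 8103.0839
RHS = e^x · e^y ≈ 0.0025
Since 8103.0839 ≠ 0.0025, the equation fails at this point, so it cannot hold for all real values of x and y for which both sides are defined.
e^x · e^y = e^(x+y), not e^(xy).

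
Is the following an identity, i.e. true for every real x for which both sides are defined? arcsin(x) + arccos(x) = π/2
Yes, this is an identity.

Claim: arcsin(x) + arccos(x) = π/2.
Reasoning: Both sides are defined for -1 ≤ x ≤ 1. Let θ = arcsin(x), so sin θ = x and θ ∈ [-π/2, π/2]. Then cos(π/2 - θ) = sin θ = x and π/2 - θ ∈ [0, π], which is exactly the range of arccos, so arccos(x) = π/2 - θ. Adding: arcsin(x) + arccos(x) = θ + (π/2 - θ) = π/2.
So the two sides agree for every real x for which both sides are defined.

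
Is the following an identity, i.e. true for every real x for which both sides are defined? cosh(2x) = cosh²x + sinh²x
Yes, this is an identity.

Claim: cosh(2x) = cosh²x + sinh²x.
Reasoning: cosh²x = (e^(2x) + 2 + e^(-2x))/4 and sinh²x = (e^(2x) - 2 + e^(-2x))/4. Adding gives (2e^(2x) + 2e^(-2x))/4 = (e^(2x) + e^(-2x))/2 = cosh(2x).
So the two sides agree for every real x for which both sides are defined.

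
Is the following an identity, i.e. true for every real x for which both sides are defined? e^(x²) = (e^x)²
No, this is NOT an identity.

Claim: e^(x²) = (e^x)².
Test a specific point where both sides are defined: x = -3.
LHS = e^(x²) ≈ 8103.0839
RHS = (e^x)² ≈ 0.0025
Since 8103.0839 ≠ 0.0025, the equation fails at this point, so it cannot hold for every real x for which both sides are defined.
(e^x)² = e^(2x), and 2x ≠ x² in general.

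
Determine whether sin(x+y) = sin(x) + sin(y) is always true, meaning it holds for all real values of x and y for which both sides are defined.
Claim: sin(x+y) = sin(x) + sin(y).
Test a specific point where both sides are defined: x = 2π/3, y = π/6.
LHS = sin(x+y) ≈ 0.5000
RHS = sin(x) + sin(y) ≈ 1.3660
Since 0.5000 ≠ 1.3660, the equation fails at this point, so it cannot hold for all real values of x and y for which both sides are defined.
The correct expansion is sin(x+y) = sin(x)cos(y) + cos(x)sin(y); sine is not additive.

Conclusion: No, this is NOT an identity.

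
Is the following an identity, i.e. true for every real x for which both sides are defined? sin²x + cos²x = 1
Yes, this is an identity.

Claim: sin²x + cos²x = 1.
Reasoning: The point (cos x, sin x) lies on the unit circle X² + Y² = 1, so cos²x + sin²x = 1 for every real x.
So the two sides agree for every real x for which both sides are defined.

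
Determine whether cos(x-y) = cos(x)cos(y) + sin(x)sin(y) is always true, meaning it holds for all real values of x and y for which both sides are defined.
Yes, this is an identity.

Claim: cos(x-y) = cos(x)cos(y) + sin(x)sin(y).
Reasoning: Replace y by -y in cos(x+y) = cos(x)cos(y) - sin(x)sin(y) and use cos(-y) = cos(y), sin(-y) = -sin(y): cos(x-y) = cos(x)cos(y) + sin(x)sin(y).
So the two sides agree for all real values of x and y for which both sides are defined.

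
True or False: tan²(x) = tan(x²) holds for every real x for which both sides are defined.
Claim: tan²(x) = tan(x²).
Test a specific point where both sides are defined: x = 3π/4.
LHS = tan²(x) ≈ 1.0000
RHS = tan(x²) ≈ -0.8977
Since 1.0000 ≠ -0.8977, the equation fails at this point, so it cannot hold for every real x for which both sides are defined.
tan²(x) means (tan x)², squaring the output; tan(x²) squares the input. These are different functions.

Conclusion: False.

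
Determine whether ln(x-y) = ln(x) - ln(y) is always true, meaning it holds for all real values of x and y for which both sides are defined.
Claim: ln(x-y) = ln(x) - ln(y).
Test a specific point where both sides are defined: x = 5, y = 1.
LHS = ln(x-y) ≈ 1.3863
RHS = ln(x) - ln(y) ≈ 1.6094
Since 1.3863 ≠ 1.6094, the equation fails at this point, so it cannot hold for all real values of x and y for which both sides are defined.
ln(x) - ln(y) = ln(x/y), not ln(x-y).

Conclusion: No, this is NOT an identity.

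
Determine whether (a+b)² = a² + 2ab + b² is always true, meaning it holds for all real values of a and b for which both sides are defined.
Yes, this is an identity.

Claim: (a+b)² = a² + 2ab + b².
Reasoning: Expand: (a+b)² = (a+b)(a+b) = a·a + a·b + b·a + b·b = a² + 2ab + b².
So the two sides agree for all real values of a and b for which both sides are defined.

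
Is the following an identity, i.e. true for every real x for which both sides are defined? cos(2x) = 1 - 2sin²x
Claim: cos(2x) = 1 - 2sin²x.
Reasoning: cos(2x) = cos²x - sin²x. Replace cos²x by 1 - sin²x: (1 - sin²x) - sin²x = 1 - 2sin²x.
So the two sides agree for every real x for which both sides are defined.

Conclusion: Yes, this is an identity.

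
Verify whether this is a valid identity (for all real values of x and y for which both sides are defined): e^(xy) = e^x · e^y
No, this is NOT an identity.

Claim: e^(xy) = e^x · e^y.
Test a specific point where both sides are defined: x = 2, y = -1.
LHS = e^(xy) ≈ 0.1353
RHS = e^x · e^y ≈ 2.7183
Since 0.1353 ≠ 2.7183, the equation fails at this point, so it cannot hold for all real values of x and y for which both sides are defined.
e^x · e^y = e^(x+y), not e^(xy).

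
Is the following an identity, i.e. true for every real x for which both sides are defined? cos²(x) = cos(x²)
No, this is NOT an identity.

Claim: cos²(x) = cos(x²).
Test a specific point where both sides are defined: x = π/3.
LHS = cos²(x) ≈ 0.2500
RHS = cos(x²) ≈ 0.4566
Since 0.2500 ≠ 0.4566, the equation fails at this point, so it cannot hold for every real x for which both sides are defined.
cos²(x) means (cos x)², squaring the output; cos(x²) squares the input. These are different functions.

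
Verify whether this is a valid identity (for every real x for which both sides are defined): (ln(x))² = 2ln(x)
No, this is NOT an identity.

Claim: (ln(x))² = 2ln(x).
Test a specific point where both sides are defined: x = 3.
LHS = (ln(x))² ≈ 1.2069
RHS = 2ln(x) ≈ 2.1972
Since 1.2069 ≠ 2.1972, the equation fails at this point, so it cannot hold for every real x for which both sides are defined.
2ln(x) equals ln(x²), which is not the same as (ln x)².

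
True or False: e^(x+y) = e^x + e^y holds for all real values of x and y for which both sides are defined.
False.

Claim: e^(x+y) = e^x + e^y.
Test a specific point where both sides are defined: x = 5, y = -3.
LHS = e^(x+y) ≈ 7.3891
RHS = e^x + e^y ≈ 148.4629
Since 7.3891 ≠ 148.4629, the equation fails at this point, so it cannot hold for all real values of x and y for which both sides are defined.
The correct rule is e^(x+y) = e^x · e^y (a product, not a sum).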